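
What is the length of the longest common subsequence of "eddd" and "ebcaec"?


LCS of "eddd" and "ebcaec"
DP table:
           e    b    c    a    e    c
      0    0    0    0    0    0    0
  e   0    1    1    1    1    1    1
  d   0    1    1    1    1    1    1
  d   0    1    1    1    1    1    1
  d   0    1    1    1    1    1    1
LCS length = dp[4][6] = 1

1


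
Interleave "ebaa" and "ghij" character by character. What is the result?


Interleaving "ebaa" and "ghij":
  Position 0: 'e' from first, 'g' from second => "eg"
  Position 1: 'b' from first, 'h' from second => "bh"
  Position 2: 'a' from first, 'i' from second => "ai"
  Position 3: 'a' from first, 'j' from second => "aj"
Result: egbhaiaj

egbhaiaj


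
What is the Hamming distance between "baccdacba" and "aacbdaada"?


Comparing "baccdacba" and "aacbdaada" position by position:
  Position 0: 'b' vs 'a' => differ
  Position 1: 'a' vs 'a' => same
  Position 2: 'c' vs 'c' => same
  Position 3: 'c' vs 'b' => differ
  Position 4: 'd' vs 'd' => same
  Position 5: 'a' vs 'a' => same
  Position 6: 'c' vs 'a' => differ
  Position 7: 'b' vs 'd' => differ
  Position 8: 'a' vs 'a' => same
Total differences (Hamming distance): 4

4


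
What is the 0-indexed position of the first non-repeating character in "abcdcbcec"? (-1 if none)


Input: abcdcbcec
Character frequencies:
  'a': 1
  'b': 2
  'c': 4
  'd': 1
  'e': 1
Scanning left to right for freq == 1:
  Position 0 ('a'): unique! => answer = 0

0


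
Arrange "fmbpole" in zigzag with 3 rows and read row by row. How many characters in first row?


Zigzag "fmbpole" into 3 rows:
Placing characters:
  'f' => row 0
  'm' => row 1
  'b' => row 2
  'p' => row 1
  'o' => row 0
  'l' => row 1
  'e' => row 2
Rows:
  Row 0: "fo"
  Row 1: "mpl"
  Row 2: "be"
First row length: 2

2


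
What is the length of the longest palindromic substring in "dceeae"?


Input: "dceeae"
Checking substrings for palindromes:
  [3:6] "eae" (len 3) => palindrome
  [2:4] "ee" (len 2) => palindrome
Longest palindromic substring: "eae" with length 3

3


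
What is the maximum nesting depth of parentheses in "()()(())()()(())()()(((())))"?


Input: "()()(())()()(())()()(((())))"
Tracking depth:
  Position 0 '(': depth becomes 1
  Position 1 ')': depth becomes 0
  Position 2 '(': depth becomes 1
  Position 3 ')': depth becomes 0
  Position 4 '(': depth becomes 1
  Position 5 '(': depth becomes 2
  Position 6 ')': depth becomes 1
  Position 7 ')': depth becomes 0
  Position 8 '(': depth becomes 1
  Position 9 ')': depth becomes 0
  Position 10 '(': depth becomes 1
  Position 11 ')': depth becomes 0
  Position 12 '(': depth becomes 1
  Position 13 '(': depth becomes 2
  Position 14 ')': depth becomes 1
  Position 15 ')': depth becomes 0
  Position 16 '(': depth becomes 1
  Position 17 ')': depth becomes 0
  Position 18 '(': depth becomes 1
  Position 19 ')': depth becomes 0
  Position 20 '(': depth becomes 1
  Position 21 '(': depth becomes 2
  Position 22 '(': depth becomes 3
  Position 23 '(': depth becomes 4
  Position 24 ')': depth becomes 3
  Position 25 ')': depth becomes 2
  Position 26 ')': depth becomes 1
  Position 27 ')': depth becomes 0
Maximum depth reached: 4

4


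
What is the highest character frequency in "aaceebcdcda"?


Input: aaceebcdcda
Character counts:
  'a': 3
  'b': 1
  'c': 3
  'd': 2
  'e': 2
Maximum frequency: 3

3


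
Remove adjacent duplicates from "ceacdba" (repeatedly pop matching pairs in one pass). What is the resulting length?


Input: ceacdba
Stack-based adjacent duplicate removal:
  Read 'c': push. Stack: c
  Read 'e': push. Stack: ce
  Read 'a': push. Stack: cea
  Read 'c': push. Stack: ceac
  Read 'd': push. Stack: ceacd
  Read 'b': push. Stack: ceacdb
  Read 'a': push. Stack: ceacdba
Final stack: "ceacdba" (length 7)

7


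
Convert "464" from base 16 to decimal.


Input: "464" in base 16
Positional expansion:
  Digit '4' (value 4) x 16^2 = 1024
  Digit '6' (value 6) x 16^1 = 96
  Digit '4' (value 4) x 16^0 = 4
Sum = 1124

1124


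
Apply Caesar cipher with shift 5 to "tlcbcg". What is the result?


Caesar cipher: shift "tlcbcg" by 5
  't' (pos 19) + 5 = pos 24 = 'y'
  'l' (pos 11) + 5 = pos 16 = 'q'
  'c' (pos 2) + 5 = pos 7 = 'h'
  'b' (pos 1) + 5 = pos 6 = 'g'
  'c' (pos 2) + 5 = pos 7 = 'h'
  'g' (pos 6) + 5 = pos 11 = 'l'
Result: yqhghl

yqhghl


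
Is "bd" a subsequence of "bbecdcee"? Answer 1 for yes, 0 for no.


Check if "bd" is a subsequence of "bbecdcee"
Greedy scan:
  Position 0 ('b'): matches sub[0] = 'b'
  Position 1 ('b'): no match needed
  Position 2 ('e'): no match needed
  Position 3 ('c'): no match needed
  Position 4 ('d'): matches sub[1] = 'd'
  Position 5 ('c'): no match needed
  Position 6 ('e'): no match needed
  Position 7 ('e'): no match needed
All 2 characters matched => is a subsequence

1


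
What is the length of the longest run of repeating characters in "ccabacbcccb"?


Input: "ccabacbcccb"
Scanning for longest run:
  Position 1 ('c'): continues run of 'c', length=2
  Position 2 ('a'): new char, reset run to 1
  Position 3 ('b'): new char, reset run to 1
  Position 4 ('a'): new char, reset run to 1
  Position 5 ('c'): new char, reset run to 1
  Position 6 ('b'): new char, reset run to 1
  Position 7 ('c'): new char, reset run to 1
  Position 8 ('c'): continues run of 'c', length=2
  Position 9 ('c'): continues run of 'c', length=3
  Position 10 ('b'): new char, reset run to 1
Longest run: 'c' with length 3

3


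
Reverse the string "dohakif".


Input: dohakif
Reading characters right to left:
  Position 6: 'f'
  Position 5: 'i'
  Position 4: 'k'
  Position 3: 'a'
  Position 2: 'h'
  Position 1: 'o'
  Position 0: 'd'
Reversed: fikahod

fikahod


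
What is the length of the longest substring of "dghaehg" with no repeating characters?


Input: "dghaehg"
Sliding window (track last position of each char):
  Position 0 ('d'): window [0,0] length 1 -- new best
  Position 1 ('g'): window [0,1] length 2 -- new best
  Position 2 ('h'): window [0,2] length 3 -- new best
  Position 3 ('a'): window [0,3] length 4 -- new best
  Position 4 ('e'): window [0,4] length 5 -- new best
  Position 5 ('h'): repeat (last at 2), move window start to 3
  Position 5 ('h'): window [3,5] length 3
  Position 6 ('g'): window [3,6] length 4
Longest substring with no repeats: "dghae" with length 5

5


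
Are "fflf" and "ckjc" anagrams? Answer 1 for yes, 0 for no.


Strings: "fflf", "ckjc"
Sorted first:  fffl
Sorted second: ccjk
Differ at position 0: 'f' vs 'c' => not anagrams

0


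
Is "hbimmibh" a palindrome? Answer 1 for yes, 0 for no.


Input: hbimmibh
Reversed: hbimmibh
  Compare pos 0 ('h') with pos 7 ('h'): match
  Compare pos 1 ('b') with pos 6 ('b'): match
  Compare pos 2 ('i') with pos 5 ('i'): match
  Compare pos 3 ('m') with pos 4 ('m'): match
Result: palindrome

1


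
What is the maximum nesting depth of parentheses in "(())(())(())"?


Input: "(())(())(())"
Tracking depth:
  Position 0 '(': depth becomes 1
  Position 1 '(': depth becomes 2
  Position 2 ')': depth becomes 1
  Position 3 ')': depth becomes 0
  Position 4 '(': depth becomes 1
  Position 5 '(': depth becomes 2
  Position 6 ')': depth becomes 1
  Position 7 ')': depth becomes 0
  Position 8 '(': depth becomes 1
  Position 9 '(': depth becomes 2
  Position 10 ')': depth becomes 1
  Position 11 ')': depth becomes 0
Maximum depth reached: 2

2


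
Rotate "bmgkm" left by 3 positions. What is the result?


Input: "bmgkm", rotate left by 3
First 3 characters: "bmg"
Remaining characters: "km"
Concatenate remaining + first: "km" + "bmg" = "kmbmg"

kmbmg


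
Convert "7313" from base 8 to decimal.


Input: "7313" in base 8
Positional expansion:
  Digit '7' (value 7) x 8^3 = 3584
  Digit '3' (value 3) x 8^2 = 192
  Digit '1' (value 1) x 8^1 = 8
  Digit '3' (value 3) x 8^0 = 3
Sum = 3787

3787


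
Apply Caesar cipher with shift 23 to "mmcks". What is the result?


Caesar cipher: shift "mmcks" by 23
  'm' (pos 12) + 23 = pos 9 = 'j'
  'm' (pos 12) + 23 = pos 9 = 'j'
  'c' (pos 2) + 23 = pos 25 = 'z'
  'k' (pos 10) + 23 = pos 7 = 'h'
  's' (pos 18) + 23 = pos 15 = 'p'
Result: jjzhp

jjzhp


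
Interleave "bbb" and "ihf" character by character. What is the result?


Interleaving "bbb" and "ihf":
  Position 0: 'b' from first, 'i' from second => "bi"
  Position 1: 'b' from first, 'h' from second => "bh"
  Position 2: 'b' from first, 'f' from second => "bf"
Result: bibhbf

bibhbf


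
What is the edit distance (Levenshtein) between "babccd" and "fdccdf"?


Computing edit distance: "babccd" -> "fdccdf"
DP table:
           f    d    c    c    d    f
      0    1    2    3    4    5    6
  b   1    1    2    3    4    5    6
  a   2    2    2    3    4    5    6
  b   3    3    3    3    4    5    6
  c   4    4    4    3    3    4    5
  c   5    5    5    4    3    4    5
  d   6    6    5    5    4    3    4
Edit distance = dp[6][6] = 4

4


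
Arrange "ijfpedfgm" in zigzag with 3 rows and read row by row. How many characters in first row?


Zigzag "ijfpedfgm" into 3 rows:
Placing characters:
  'i' => row 0
  'j' => row 1
  'f' => row 2
  'p' => row 1
  'e' => row 0
  'd' => row 1
  'f' => row 2
  'g' => row 1
  'm' => row 0
Rows:
  Row 0: "iem"
  Row 1: "jpdg"
  Row 2: "ff"
First row length: 3

3


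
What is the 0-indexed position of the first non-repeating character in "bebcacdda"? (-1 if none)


Input: bebcacdda
Character frequencies:
  'a': 2
  'b': 2
  'c': 2
  'd': 2
  'e': 1
Scanning left to right for freq == 1:
  Position 0 ('b'): freq=2, skip
  Position 1 ('e'): unique! => answer = 1

1


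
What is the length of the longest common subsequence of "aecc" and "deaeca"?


LCS of "aecc" and "deaeca"
DP table:
           d    e    a    e    c    a
      0    0    0    0    0    0    0
  a   0    0    0    1    1    1    1
  e   0    0    1    1    2    2    2
  c   0    0    1    1    2    3    3
  c   0    0    1    1    2    3    3
LCS length = dp[4][6] = 3

3


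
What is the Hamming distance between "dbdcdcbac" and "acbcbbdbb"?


Comparing "dbdcdcbac" and "acbcbbdbb" position by position:
  Position 0: 'd' vs 'a' => differ
  Position 1: 'b' vs 'c' => differ
  Position 2: 'd' vs 'b' => differ
  Position 3: 'c' vs 'c' => same
  Position 4: 'd' vs 'b' => differ
  Position 5: 'c' vs 'b' => differ
  Position 6: 'b' vs 'd' => differ
  Position 7: 'a' vs 'b' => differ
  Position 8: 'c' vs 'b' => differ
Total differences (Hamming distance): 8

8


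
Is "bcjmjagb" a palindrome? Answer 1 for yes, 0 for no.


Input: bcjmjagb
Reversed: bgajmjcb
  Compare pos 0 ('b') with pos 7 ('b'): match
  Compare pos 1 ('c') with pos 6 ('g'): MISMATCH
  Compare pos 2 ('j') with pos 5 ('a'): MISMATCH
  Compare pos 3 ('m') with pos 4 ('j'): MISMATCH
Result: not a palindrome

0


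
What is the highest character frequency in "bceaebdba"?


Input: bceaebdba
Character counts:
  'a': 2
  'b': 3
  'c': 1
  'd': 1
  'e': 2
Maximum frequency: 3

3


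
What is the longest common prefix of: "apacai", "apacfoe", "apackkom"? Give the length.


Words: apacai, apacfoe, apackkom
  Position 0: all 'a' => match
  Position 1: all 'p' => match
  Position 2: all 'a' => match
  Position 3: all 'c' => match
  Position 4: ('a', 'f', 'k') => mismatch, stop
LCP = "apac" (length 4)

4


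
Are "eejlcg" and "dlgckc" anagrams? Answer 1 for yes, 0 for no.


Strings: "eejlcg", "dlgckc"
Sorted first:  ceegjl
Sorted second: ccdgkl
Differ at position 1: 'e' vs 'c' => not anagrams

0


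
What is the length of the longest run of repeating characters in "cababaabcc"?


Input: "cababaabcc"
Scanning for longest run:
  Position 1 ('a'): new char, reset run to 1
  Position 2 ('b'): new char, reset run to 1
  Position 3 ('a'): new char, reset run to 1
  Position 4 ('b'): new char, reset run to 1
  Position 5 ('a'): new char, reset run to 1
  Position 6 ('a'): continues run of 'a', length=2
  Position 7 ('b'): new char, reset run to 1
  Position 8 ('c'): new char, reset run to 1
  Position 9 ('c'): continues run of 'c', length=2
Longest run: 'a' with length 2

2


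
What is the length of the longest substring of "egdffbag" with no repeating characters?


Input: "egdffbag"
Sliding window (track last position of each char):
  Position 0 ('e'): window [0,0] length 1 -- new best
  Position 1 ('g'): window [0,1] length 2 -- new best
  Position 2 ('d'): window [0,2] length 3 -- new best
  Position 3 ('f'): window [0,3] length 4 -- new best
  Position 4 ('f'): repeat (last at 3), move window start to 4
  Position 4 ('f'): window [4,4] length 1
  Position 5 ('b'): window [4,5] length 2
  Position 6 ('a'): window [4,6] length 3
  Position 7 ('g'): window [4,7] length 4
Longest substring with no repeats: "egdf" with length 4

4


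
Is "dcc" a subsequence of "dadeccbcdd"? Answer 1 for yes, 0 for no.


Check if "dcc" is a subsequence of "dadeccbcdd"
Greedy scan:
  Position 0 ('d'): matches sub[0] = 'd'
  Position 1 ('a'): no match needed
  Position 2 ('d'): no match needed
  Position 3 ('e'): no match needed
  Position 4 ('c'): matches sub[1] = 'c'
  Position 5 ('c'): matches sub[2] = 'c'
  Position 6 ('b'): no match needed
  Position 7 ('c'): no match needed
  Position 8 ('d'): no match needed
  Position 9 ('d'): no match needed
All 3 characters matched => is a subsequence

1


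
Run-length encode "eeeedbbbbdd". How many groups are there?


Input: eeeedbbbbdd
Scanning for consecutive runs:
  Group 1: 'e' x 4 (positions 0-3)
  Group 2: 'd' x 1 (positions 4-4)
  Group 3: 'b' x 4 (positions 5-8)
  Group 4: 'd' x 2 (positions 9-10)
Total groups: 4

4


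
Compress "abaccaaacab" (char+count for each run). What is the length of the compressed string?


Input: abaccaaacab
Runs:
  'a' x 1 => "a1"
  'b' x 1 => "b1"
  'a' x 1 => "a1"
  'c' x 2 => "c2"
  'a' x 3 => "a3"
  'c' x 1 => "c1"
  'a' x 1 => "a1"
  'b' x 1 => "b1"
Compressed: "a1b1a1c2a3c1a1b1"
Compressed length: 16

16


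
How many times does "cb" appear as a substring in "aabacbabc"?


Searching for "cb" in "aabacbabc"
Scanning each position:
  Position 0: "aa" => no
  Position 1: "ab" => no
  Position 2: "ba" => no
  Position 3: "ac" => no
  Position 4: "cb" => MATCH
  Position 5: "ba" => no
  Position 6: "ab" => no
  Position 7: "bc" => no
Total occurrences: 1

1


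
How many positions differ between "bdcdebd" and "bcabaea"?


Comparing "bdcdebd" and "bcabaea" position by position:
  Position 0: 'b' vs 'b' => same
  Position 1: 'd' vs 'c' => DIFFER
  Position 2: 'c' vs 'a' => DIFFER
  Position 3: 'd' vs 'b' => DIFFER
  Position 4: 'e' vs 'a' => DIFFER
  Position 5: 'b' vs 'e' => DIFFER
  Position 6: 'd' vs 'a' => DIFFER
Positions that differ: 6

6


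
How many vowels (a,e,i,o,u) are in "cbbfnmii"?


Input: cbbfnmii
Checking each character:
  'c' at position 0: consonant
  'b' at position 1: consonant
  'b' at position 2: consonant
  'f' at position 3: consonant
  'n' at position 4: consonant
  'm' at position 5: consonant
  'i' at position 6: vowel (running total: 1)
  'i' at position 7: vowel (running total: 2)
Total vowels: 2

2


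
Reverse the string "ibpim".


Input: ibpim
Reading characters right to left:
  Position 4: 'm'
  Position 3: 'i'
  Position 2: 'p'
  Position 1: 'b'
  Position 0: 'i'
Reversed: mipbi

mipbi


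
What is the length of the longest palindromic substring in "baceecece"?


Input: "baceecece"
Checking substrings for palindromes:
  [4:9] "ecece" (len 5) => palindrome
  [2:6] "ceec" (len 4) => palindrome
  [4:7] "ece" (len 3) => palindrome
  [5:8] "cec" (len 3) => palindrome
  [6:9] "ece" (len 3) => palindrome
  [3:5] "ee" (len 2) => palindrome
Longest palindromic substring: "ecece" with length 5

5


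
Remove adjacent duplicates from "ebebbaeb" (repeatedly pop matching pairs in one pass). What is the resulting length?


Input: ebebbaeb
Stack-based adjacent duplicate removal:
  Read 'e': push. Stack: e
  Read 'b': push. Stack: eb
  Read 'e': push. Stack: ebe
  Read 'b': push. Stack: ebeb
  Read 'b': matches stack top 'b' => pop. Stack: ebe
  Read 'a': push. Stack: ebea
  Read 'e': push. Stack: ebeae
  Read 'b': push. Stack: ebeaeb
Final stack: "ebeaeb" (length 6)

6


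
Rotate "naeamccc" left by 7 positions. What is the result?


Input: "naeamccc", rotate left by 7
First 7 characters: "naeamcc"
Remaining characters: "c"
Concatenate remaining + first: "c" + "naeamcc" = "cnaeamcc"

cnaeamcc


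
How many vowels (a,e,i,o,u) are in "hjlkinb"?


Input: hjlkinb
Checking each character:
  'h' at position 0: consonant
  'j' at position 1: consonant
  'l' at position 2: consonant
  'k' at position 3: consonant
  'i' at position 4: vowel (running total: 1)
  'n' at position 5: consonant
  'b' at position 6: consonant
Total vowels: 1

1


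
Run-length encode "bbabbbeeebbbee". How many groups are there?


Input: bbabbbeeebbbee
Scanning for consecutive runs:
  Group 1: 'b' x 2 (positions 0-1)
  Group 2: 'a' x 1 (positions 2-2)
  Group 3: 'b' x 3 (positions 3-5)
  Group 4: 'e' x 3 (positions 6-8)
  Group 5: 'b' x 3 (positions 9-11)
  Group 6: 'e' x 2 (positions 12-13)
Total groups: 6

6


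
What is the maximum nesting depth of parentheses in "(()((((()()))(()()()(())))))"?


Input: "(()((((()()))(()()()(())))))"
Tracking depth:
  Position 0 '(': depth becomes 1
  Position 1 '(': depth becomes 2
  Position 2 ')': depth becomes 1
  Position 3 '(': depth becomes 2
  Position 4 '(': depth becomes 3
  Position 5 '(': depth becomes 4
  Position 6 '(': depth becomes 5
  Position 7 '(': depth becomes 6
  Position 8 ')': depth becomes 5
  Position 9 '(': depth becomes 6
  Position 10 ')': depth becomes 5
  Position 11 ')': depth becomes 4
  Position 12 ')': depth becomes 3
  Position 13 '(': depth becomes 4
  Position 14 '(': depth becomes 5
  Position 15 ')': depth becomes 4
  Position 16 '(': depth becomes 5
  Position 17 ')': depth becomes 4
  Position 18 '(': depth becomes 5
  Position 19 ')': depth becomes 4
  Position 20 '(': depth becomes 5
  Position 21 '(': depth becomes 6
  Position 22 ')': depth becomes 5
  Position 23 ')': depth becomes 4
  Position 24 ')': depth becomes 3
  Position 25 ')': depth becomes 2
  Position 26 ')': depth becomes 1
  Position 27 ')': depth becomes 0
Maximum depth reached: 6

6


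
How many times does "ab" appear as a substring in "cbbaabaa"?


Searching for "ab" in "cbbaabaa"
Scanning each position:
  Position 0: "cb" => no
  Position 1: "bb" => no
  Position 2: "ba" => no
  Position 3: "aa" => no
  Position 4: "ab" => MATCH
  Position 5: "ba" => no
  Position 6: "aa" => no
Total occurrences: 1

1


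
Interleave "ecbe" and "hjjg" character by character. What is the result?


Interleaving "ecbe" and "hjjg":
  Position 0: 'e' from first, 'h' from second => "eh"
  Position 1: 'c' from first, 'j' from second => "cj"
  Position 2: 'b' from first, 'j' from second => "bj"
  Position 3: 'e' from first, 'g' from second => "eg"
Result: ehcjbjeg

ehcjbjeg


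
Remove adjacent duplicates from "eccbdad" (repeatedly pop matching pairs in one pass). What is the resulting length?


Input: eccbdad
Stack-based adjacent duplicate removal:
  Read 'e': push. Stack: e
  Read 'c': push. Stack: ec
  Read 'c': matches stack top 'c' => pop. Stack: e
  Read 'b': push. Stack: eb
  Read 'd': push. Stack: ebd
  Read 'a': push. Stack: ebda
  Read 'd': push. Stack: ebdad
Final stack: "ebdad" (length 5)

5


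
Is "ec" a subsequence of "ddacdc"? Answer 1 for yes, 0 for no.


Check if "ec" is a subsequence of "ddacdc"
Greedy scan:
  Position 0 ('d'): no match needed
  Position 1 ('d'): no match needed
  Position 2 ('a'): no match needed
  Position 3 ('c'): no match needed
  Position 4 ('d'): no match needed
  Position 5 ('c'): no match needed
Only matched 0/2 characters => not a subsequence

0


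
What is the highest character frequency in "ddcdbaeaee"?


Input: ddcdbaeaee
Character counts:
  'a': 2
  'b': 1
  'c': 1
  'd': 3
  'e': 3
Maximum frequency: 3

3


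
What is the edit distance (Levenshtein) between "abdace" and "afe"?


Computing edit distance: "abdace" -> "afe"
DP table:
           a    f    e
      0    1    2    3
  a   1    0    1    2
  b   2    1    1    2
  d   3    2    2    2
  a   4    3    3    3
  c   5    4    4    4
  e   6    5    5    4
Edit distance = dp[6][3] = 4

4


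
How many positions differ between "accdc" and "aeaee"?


Comparing "accdc" and "aeaee" position by position:
  Position 0: 'a' vs 'a' => same
  Position 1: 'c' vs 'e' => DIFFER
  Position 2: 'c' vs 'a' => DIFFER
  Position 3: 'd' vs 'e' => DIFFER
  Position 4: 'c' vs 'e' => DIFFER
Positions that differ: 4

4


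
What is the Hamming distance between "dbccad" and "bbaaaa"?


Comparing "dbccad" and "bbaaaa" position by position:
  Position 0: 'd' vs 'b' => differ
  Position 1: 'b' vs 'b' => same
  Position 2: 'c' vs 'a' => differ
  Position 3: 'c' vs 'a' => differ
  Position 4: 'a' vs 'a' => same
  Position 5: 'd' vs 'a' => differ
Total differences (Hamming distance): 4

4


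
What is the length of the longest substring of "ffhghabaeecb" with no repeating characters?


Input: "ffhghabaeecb"
Sliding window (track last position of each char):
  Position 0 ('f'): window [0,0] length 1 -- new best
  Position 1 ('f'): repeat (last at 0), move window start to 1
  Position 1 ('f'): window [1,1] length 1
  Position 2 ('h'): window [1,2] length 2 -- new best
  Position 3 ('g'): window [1,3] length 3 -- new best
  Position 4 ('h'): repeat (last at 2), move window start to 3
  Position 4 ('h'): window [3,4] length 2
  Position 5 ('a'): window [3,5] length 3
  Position 6 ('b'): window [3,6] length 4 -- new best
  Position 7 ('a'): repeat (last at 5), move window start to 6
  Position 7 ('a'): window [6,7] length 2
  Position 8 ('e'): window [6,8] length 3
  Position 9 ('e'): repeat (last at 8), move window start to 9
  Position 9 ('e'): window [9,9] length 1
  Position 10 ('c'): window [9,10] length 2
  Position 11 ('b'): window [9,11] length 3
Longest substring with no repeats: "ghab" with length 4

4


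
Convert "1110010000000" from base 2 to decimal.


Input: "1110010000000" in base 2
Positional expansion:
  Digit '1' (value 1) x 2^12 = 4096
  Digit '1' (value 1) x 2^11 = 2048
  Digit '1' (value 1) x 2^10 = 1024
  Digit '0' (value 0) x 2^9 = 0
  Digit '0' (value 0) x 2^8 = 0
  Digit '1' (value 1) x 2^7 = 128
  Digit '0' (value 0) x 2^6 = 0
  Digit '0' (value 0) x 2^5 = 0
  Digit '0' (value 0) x 2^4 = 0
  Digit '0' (value 0) x 2^3 = 0
  Digit '0' (value 0) x 2^2 = 0
  Digit '0' (value 0) x 2^1 = 0
  Digit '0' (value 0) x 2^0 = 0
Sum = 7296

7296


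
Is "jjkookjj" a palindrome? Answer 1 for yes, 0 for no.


Input: jjkookjj
Reversed: jjkookjj
  Compare pos 0 ('j') with pos 7 ('j'): match
  Compare pos 1 ('j') with pos 6 ('j'): match
  Compare pos 2 ('k') with pos 5 ('k'): match
  Compare pos 3 ('o') with pos 4 ('o'): match
Result: palindrome

1


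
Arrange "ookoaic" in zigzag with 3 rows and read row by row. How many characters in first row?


Zigzag "ookoaic" into 3 rows:
Placing characters:
  'o' => row 0
  'o' => row 1
  'k' => row 2
  'o' => row 1
  'a' => row 0
  'i' => row 1
  'c' => row 2
Rows:
  Row 0: "oa"
  Row 1: "ooi"
  Row 2: "kc"
First row length: 2

2


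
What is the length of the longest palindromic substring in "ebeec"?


Input: "ebeec"
Checking substrings for palindromes:
  [0:3] "ebe" (len 3) => palindrome
  [2:4] "ee" (len 2) => palindrome
Longest palindromic substring: "ebe" with length 3

3


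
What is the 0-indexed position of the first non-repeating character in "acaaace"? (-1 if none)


Input: acaaace
Character frequencies:
  'a': 4
  'c': 2
  'e': 1
Scanning left to right for freq == 1:
  Position 0 ('a'): freq=4, skip
  Position 1 ('c'): freq=2, skip
  Position 2 ('a'): freq=4, skip
  Position 3 ('a'): freq=4, skip
  Position 4 ('a'): freq=4, skip
  Position 5 ('c'): freq=2, skip
  Position 6 ('e'): unique! => answer = 6

6


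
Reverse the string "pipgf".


Input: pipgf
Reading characters right to left:
  Position 4: 'f'
  Position 3: 'g'
  Position 2: 'p'
  Position 1: 'i'
  Position 0: 'p'
Reversed: fgpip

fgpip


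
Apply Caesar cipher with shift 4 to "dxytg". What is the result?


Caesar cipher: shift "dxytg" by 4
  'd' (pos 3) + 4 = pos 7 = 'h'
  'x' (pos 23) + 4 = pos 1 = 'b'
  'y' (pos 24) + 4 = pos 2 = 'c'
  't' (pos 19) + 4 = pos 23 = 'x'
  'g' (pos 6) + 4 = pos 10 = 'k'
Result: hbcxk

hbcxk


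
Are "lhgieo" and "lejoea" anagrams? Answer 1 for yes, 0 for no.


Strings: "lhgieo", "lejoea"
Sorted first:  eghilo
Sorted second: aeejlo
Differ at position 0: 'e' vs 'a' => not anagrams

0


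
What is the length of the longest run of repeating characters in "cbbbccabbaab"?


Input: "cbbbccabbaab"
Scanning for longest run:
  Position 1 ('b'): new char, reset run to 1
  Position 2 ('b'): continues run of 'b', length=2
  Position 3 ('b'): continues run of 'b', length=3
  Position 4 ('c'): new char, reset run to 1
  Position 5 ('c'): continues run of 'c', length=2
  Position 6 ('a'): new char, reset run to 1
  Position 7 ('b'): new char, reset run to 1
  Position 8 ('b'): continues run of 'b', length=2
  Position 9 ('a'): new char, reset run to 1
  Position 10 ('a'): continues run of 'a', length=2
  Position 11 ('b'): new char, reset run to 1
Longest run: 'b' with length 3

3


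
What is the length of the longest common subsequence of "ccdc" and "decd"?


LCS of "ccdc" and "decd"
DP table:
           d    e    c    d
      0    0    0    0    0
  c   0    0    0    1    1
  c   0    0    0    1    1
  d   0    1    1    1    2
  c   0    1    1    2    2
LCS length = dp[4][4] = 2

2


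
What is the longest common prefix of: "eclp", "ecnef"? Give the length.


Words: eclp, ecnef
  Position 0: all 'e' => match
  Position 1: all 'c' => match
  Position 2: ('l', 'n') => mismatch, stop
LCP = "ec" (length 2)

2


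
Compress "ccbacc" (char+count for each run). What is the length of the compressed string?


Input: ccbacc
Runs:
  'c' x 2 => "c2"
  'b' x 1 => "b1"
  'a' x 1 => "a1"
  'c' x 2 => "c2"
Compressed: "c2b1a1c2"
Compressed length: 8

8


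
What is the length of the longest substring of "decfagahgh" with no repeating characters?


Input: "decfagahgh"
Sliding window (track last position of each char):
  Position 0 ('d'): window [0,0] length 1 -- new best
  Position 1 ('e'): window [0,1] length 2 -- new best
  Position 2 ('c'): window [0,2] length 3 -- new best
  Position 3 ('f'): window [0,3] length 4 -- new best
  Position 4 ('a'): window [0,4] length 5 -- new best
  Position 5 ('g'): window [0,5] length 6 -- new best
  Position 6 ('a'): repeat (last at 4), move window start to 5
  Position 6 ('a'): window [5,6] length 2
  Position 7 ('h'): window [5,7] length 3
  Position 8 ('g'): repeat (last at 5), move window start to 6
  Position 8 ('g'): window [6,8] length 3
  Position 9 ('h'): repeat (last at 7), move window start to 8
  Position 9 ('h'): window [8,9] length 2
Longest substring with no repeats: "decfag" with length 6

6


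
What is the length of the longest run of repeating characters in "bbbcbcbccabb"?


Input: "bbbcbcbccabb"
Scanning for longest run:
  Position 1 ('b'): continues run of 'b', length=2
  Position 2 ('b'): continues run of 'b', length=3
  Position 3 ('c'): new char, reset run to 1
  Position 4 ('b'): new char, reset run to 1
  Position 5 ('c'): new char, reset run to 1
  Position 6 ('b'): new char, reset run to 1
  Position 7 ('c'): new char, reset run to 1
  Position 8 ('c'): continues run of 'c', length=2
  Position 9 ('a'): new char, reset run to 1
  Position 10 ('b'): new char, reset run to 1
  Position 11 ('b'): continues run of 'b', length=2
Longest run: 'b' with length 3

3


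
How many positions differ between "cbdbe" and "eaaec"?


Comparing "cbdbe" and "eaaec" position by position:
  Position 0: 'c' vs 'e' => DIFFER
  Position 1: 'b' vs 'a' => DIFFER
  Position 2: 'd' vs 'a' => DIFFER
  Position 3: 'b' vs 'e' => DIFFER
  Position 4: 'e' vs 'c' => DIFFER
Positions that differ: 5

5


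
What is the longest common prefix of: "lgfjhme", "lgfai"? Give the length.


Words: lgfjhme, lgfai
  Position 0: all 'l' => match
  Position 1: all 'g' => match
  Position 2: all 'f' => match
  Position 3: ('j', 'a') => mismatch, stop
LCP = "lgf" (length 3)

3


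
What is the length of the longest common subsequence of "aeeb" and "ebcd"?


LCS of "aeeb" and "ebcd"
DP table:
           e    b    c    d
      0    0    0    0    0
  a   0    0    0    0    0
  e   0    1    1    1    1
  e   0    1    1    1    1
  b   0    1    2    2    2
LCS length = dp[4][4] = 2

2


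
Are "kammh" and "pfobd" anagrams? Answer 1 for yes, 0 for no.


Strings: "kammh", "pfobd"
Sorted first:  ahkmm
Sorted second: bdfop
Differ at position 0: 'a' vs 'b' => not anagrams

0


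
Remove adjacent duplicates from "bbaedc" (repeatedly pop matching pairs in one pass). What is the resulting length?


Input: bbaedc
Stack-based adjacent duplicate removal:
  Read 'b': push. Stack: b
  Read 'b': matches stack top 'b' => pop. Stack: (empty)
  Read 'a': push. Stack: a
  Read 'e': push. Stack: ae
  Read 'd': push. Stack: aed
  Read 'c': push. Stack: aedc
Final stack: "aedc" (length 4)

4


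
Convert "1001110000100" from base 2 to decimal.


Input: "1001110000100" in base 2
Positional expansion:
  Digit '1' (value 1) x 2^12 = 4096
  Digit '0' (value 0) x 2^11 = 0
  Digit '0' (value 0) x 2^10 = 0
  Digit '1' (value 1) x 2^9 = 512
  Digit '1' (value 1) x 2^8 = 256
  Digit '1' (value 1) x 2^7 = 128
  Digit '0' (value 0) x 2^6 = 0
  Digit '0' (value 0) x 2^5 = 0
  Digit '0' (value 0) x 2^4 = 0
  Digit '0' (value 0) x 2^3 = 0
  Digit '1' (value 1) x 2^2 = 4
  Digit '0' (value 0) x 2^1 = 0
  Digit '0' (value 0) x 2^0 = 0
Sum = 4996

4996


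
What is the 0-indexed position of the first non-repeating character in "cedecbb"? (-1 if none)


Input: cedecbb
Character frequencies:
  'b': 2
  'c': 2
  'd': 1
  'e': 2
Scanning left to right for freq == 1:
  Position 0 ('c'): freq=2, skip
  Position 1 ('e'): freq=2, skip
  Position 2 ('d'): unique! => answer = 2

2


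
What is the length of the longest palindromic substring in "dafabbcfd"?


Input: "dafabbcfd"
Checking substrings for palindromes:
  [1:4] "afa" (len 3) => palindrome
  [4:6] "bb" (len 2) => palindrome
Longest palindromic substring: "afa" with length 3

3


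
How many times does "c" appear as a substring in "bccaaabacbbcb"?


Searching for "c" in "bccaaabacbbcb"
Scanning each position:
  Position 0: "b" => no
  Position 1: "c" => MATCH
  Position 2: "c" => MATCH
  Position 3: "a" => no
  Position 4: "a" => no
  Position 5: "a" => no
  Position 6: "b" => no
  Position 7: "a" => no
  Position 8: "c" => MATCH
  Position 9: "b" => no
  Position 10: "b" => no
  Position 11: "c" => MATCH
  Position 12: "b" => no
Total occurrences: 4

4


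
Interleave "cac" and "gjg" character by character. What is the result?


Interleaving "cac" and "gjg":
  Position 0: 'c' from first, 'g' from second => "cg"
  Position 1: 'a' from first, 'j' from second => "aj"
  Position 2: 'c' from first, 'g' from second => "cg"
Result: cgajcg

cgajcg


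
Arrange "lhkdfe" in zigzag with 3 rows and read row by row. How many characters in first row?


Zigzag "lhkdfe" into 3 rows:
Placing characters:
  'l' => row 0
  'h' => row 1
  'k' => row 2
  'd' => row 1
  'f' => row 0
  'e' => row 1
Rows:
  Row 0: "lf"
  Row 1: "hde"
  Row 2: "k"
First row length: 2

2


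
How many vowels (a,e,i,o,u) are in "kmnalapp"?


Input: kmnalapp
Checking each character:
  'k' at position 0: consonant
  'm' at position 1: consonant
  'n' at position 2: consonant
  'a' at position 3: vowel (running total: 1)
  'l' at position 4: consonant
  'a' at position 5: vowel (running total: 2)
  'p' at position 6: consonant
  'p' at position 7: consonant
Total vowels: 2

2


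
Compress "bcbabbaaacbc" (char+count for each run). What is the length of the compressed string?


Input: bcbabbaaacbc
Runs:
  'b' x 1 => "b1"
  'c' x 1 => "c1"
  'b' x 1 => "b1"
  'a' x 1 => "a1"
  'b' x 2 => "b2"
  'a' x 3 => "a3"
  'c' x 1 => "c1"
  'b' x 1 => "b1"
  'c' x 1 => "c1"
Compressed: "b1c1b1a1b2a3c1b1c1"
Compressed length: 18

18


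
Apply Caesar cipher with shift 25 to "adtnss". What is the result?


Caesar cipher: shift "adtnss" by 25
  'a' (pos 0) + 25 = pos 25 = 'z'
  'd' (pos 3) + 25 = pos 2 = 'c'
  't' (pos 19) + 25 = pos 18 = 's'
  'n' (pos 13) + 25 = pos 12 = 'm'
  's' (pos 18) + 25 = pos 17 = 'r'
  's' (pos 18) + 25 = pos 17 = 'r'
Result: zcsmrr

zcsmrr


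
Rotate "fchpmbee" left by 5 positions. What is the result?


Input: "fchpmbee", rotate left by 5
First 5 characters: "fchpm"
Remaining characters: "bee"
Concatenate remaining + first: "bee" + "fchpm" = "beefchpm"

beefchpm


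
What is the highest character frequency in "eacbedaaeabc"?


Input: eacbedaaeabc
Character counts:
  'a': 4
  'b': 2
  'c': 2
  'd': 1
  'e': 3
Maximum frequency: 4

4


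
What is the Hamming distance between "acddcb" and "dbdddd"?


Comparing "acddcb" and "dbdddd" position by position:
  Position 0: 'a' vs 'd' => differ
  Position 1: 'c' vs 'b' => differ
  Position 2: 'd' vs 'd' => same
  Position 3: 'd' vs 'd' => same
  Position 4: 'c' vs 'd' => differ
  Position 5: 'b' vs 'd' => differ
Total differences (Hamming distance): 4

4


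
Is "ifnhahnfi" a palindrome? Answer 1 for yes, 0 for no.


Input: ifnhahnfi
Reversed: ifnhahnfi
  Compare pos 0 ('i') with pos 8 ('i'): match
  Compare pos 1 ('f') with pos 7 ('f'): match
  Compare pos 2 ('n') with pos 6 ('n'): match
  Compare pos 3 ('h') with pos 5 ('h'): match
Result: palindrome

1


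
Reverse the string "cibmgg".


Input: cibmgg
Reading characters right to left:
  Position 5: 'g'
  Position 4: 'g'
  Position 3: 'm'
  Position 2: 'b'
  Position 1: 'i'
  Position 0: 'c'
Reversed: ggmbic

ggmbic


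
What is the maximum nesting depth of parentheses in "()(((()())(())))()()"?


Input: "()(((()())(())))()()"
Tracking depth:
  Position 0 '(': depth becomes 1
  Position 1 ')': depth becomes 0
  Position 2 '(': depth becomes 1
  Position 3 '(': depth becomes 2
  Position 4 '(': depth becomes 3
  Position 5 '(': depth becomes 4
  Position 6 ')': depth becomes 3
  Position 7 '(': depth becomes 4
  Position 8 ')': depth becomes 3
  Position 9 ')': depth becomes 2
  Position 10 '(': depth becomes 3
  Position 11 '(': depth becomes 4
  Position 12 ')': depth becomes 3
  Position 13 ')': depth becomes 2
  Position 14 ')': depth becomes 1
  Position 15 ')': depth becomes 0
  Position 16 '(': depth becomes 1
  Position 17 ')': depth becomes 0
  Position 18 '(': depth becomes 1
  Position 19 ')': depth becomes 0
Maximum depth reached: 4

4


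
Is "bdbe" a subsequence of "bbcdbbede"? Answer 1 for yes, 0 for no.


Check if "bdbe" is a subsequence of "bbcdbbede"
Greedy scan:
  Position 0 ('b'): matches sub[0] = 'b'
  Position 1 ('b'): no match needed
  Position 2 ('c'): no match needed
  Position 3 ('d'): matches sub[1] = 'd'
  Position 4 ('b'): matches sub[2] = 'b'
  Position 5 ('b'): no match needed
  Position 6 ('e'): matches sub[3] = 'e'
  Position 7 ('d'): no match needed
  Position 8 ('e'): no match needed
All 4 characters matched => is a subsequence

1


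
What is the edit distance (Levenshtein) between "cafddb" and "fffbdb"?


Computing edit distance: "cafddb" -> "fffbdb"
DP table:
           f    f    f    b    d    b
      0    1    2    3    4    5    6
  c   1    1    2    3    4    5    6
  a   2    2    2    3    4    5    6
  f   3    2    2    2    3    4    5
  d   4    3    3    3    3    3    4
  d   5    4    4    4    4    3    4
  b   6    5    5    5    4    4    3
Edit distance = dp[6][6] = 3

3


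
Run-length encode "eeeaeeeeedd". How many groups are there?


Input: eeeaeeeeedd
Scanning for consecutive runs:
  Group 1: 'e' x 3 (positions 0-2)
  Group 2: 'a' x 1 (positions 3-3)
  Group 3: 'e' x 5 (positions 4-8)
  Group 4: 'd' x 2 (positions 9-10)
Total groups: 4

4


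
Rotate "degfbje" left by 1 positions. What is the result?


Input: "degfbje", rotate left by 1
First 1 characters: "d"
Remaining characters: "egfbje"
Concatenate remaining + first: "egfbje" + "d" = "egfbjed"

egfbjed


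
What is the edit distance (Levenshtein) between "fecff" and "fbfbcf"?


Computing edit distance: "fecff" -> "fbfbcf"
DP table:
           f    b    f    b    c    f
      0    1    2    3    4    5    6
  f   1    0    1    2    3    4    5
  e   2    1    1    2    3    4    5
  c   3    2    2    2    3    3    4
  f   4    3    3    2    3    4    3
  f   5    4    4    3    3    4    4
Edit distance = dp[5][6] = 4

4


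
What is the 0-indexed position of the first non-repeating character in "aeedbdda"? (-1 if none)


Input: aeedbdda
Character frequencies:
  'a': 2
  'b': 1
  'd': 3
  'e': 2
Scanning left to right for freq == 1:
  Position 0 ('a'): freq=2, skip
  Position 1 ('e'): freq=2, skip
  Position 2 ('e'): freq=2, skip
  Position 3 ('d'): freq=3, skip
  Position 4 ('b'): unique! => answer = 4

4


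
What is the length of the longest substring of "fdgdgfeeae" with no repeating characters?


Input: "fdgdgfeeae"
Sliding window (track last position of each char):
  Position 0 ('f'): window [0,0] length 1 -- new best
  Position 1 ('d'): window [0,1] length 2 -- new best
  Position 2 ('g'): window [0,2] length 3 -- new best
  Position 3 ('d'): repeat (last at 1), move window start to 2
  Position 3 ('d'): window [2,3] length 2
  Position 4 ('g'): repeat (last at 2), move window start to 3
  Position 4 ('g'): window [3,4] length 2
  Position 5 ('f'): window [3,5] length 3
  Position 6 ('e'): window [3,6] length 4 -- new best
  Position 7 ('e'): repeat (last at 6), move window start to 7
  Position 7 ('e'): window [7,7] length 1
  Position 8 ('a'): window [7,8] length 2
  Position 9 ('e'): repeat (last at 7), move window start to 8
  Position 9 ('e'): window [8,9] length 2
Longest substring with no repeats: "dgfe" with length 4

4


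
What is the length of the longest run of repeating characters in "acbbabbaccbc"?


Input: "acbbabbaccbc"
Scanning for longest run:
  Position 1 ('c'): new char, reset run to 1
  Position 2 ('b'): new char, reset run to 1
  Position 3 ('b'): continues run of 'b', length=2
  Position 4 ('a'): new char, reset run to 1
  Position 5 ('b'): new char, reset run to 1
  Position 6 ('b'): continues run of 'b', length=2
  Position 7 ('a'): new char, reset run to 1
  Position 8 ('c'): new char, reset run to 1
  Position 9 ('c'): continues run of 'c', length=2
  Position 10 ('b'): new char, reset run to 1
  Position 11 ('c'): new char, reset run to 1
Longest run: 'b' with length 2

2


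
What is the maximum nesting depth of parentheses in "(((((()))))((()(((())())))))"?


Input: "(((((()))))((()(((())())))))"
Tracking depth:
  Position 0 '(': depth becomes 1
  Position 1 '(': depth becomes 2
  Position 2 '(': depth becomes 3
  Position 3 '(': depth becomes 4
  Position 4 '(': depth becomes 5
  Position 5 '(': depth becomes 6
  Position 6 ')': depth becomes 5
  Position 7 ')': depth becomes 4
  Position 8 ')': depth becomes 3
  Position 9 ')': depth becomes 2
  Position 10 ')': depth becomes 1
  Position 11 '(': depth becomes 2
  Position 12 '(': depth becomes 3
  Position 13 '(': depth becomes 4
  Position 14 ')': depth becomes 3
  Position 15 '(': depth becomes 4
  Position 16 '(': depth becomes 5
  Position 17 '(': depth becomes 6
  Position 18 '(': depth becomes 7
  Position 19 ')': depth becomes 6
  Position 20 ')': depth becomes 5
  Position 21 '(': depth becomes 6
  Position 22 ')': depth becomes 5
  Position 23 ')': depth becomes 4
  Position 24 ')': depth becomes 3
  Position 25 ')': depth becomes 2
  Position 26 ')': depth becomes 1
  Position 27 ')': depth becomes 0
Maximum depth reached: 7

7


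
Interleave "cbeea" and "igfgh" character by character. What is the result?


Interleaving "cbeea" and "igfgh":
  Position 0: 'c' from first, 'i' from second => "ci"
  Position 1: 'b' from first, 'g' from second => "bg"
  Position 2: 'e' from first, 'f' from second => "ef"
  Position 3: 'e' from first, 'g' from second => "eg"
  Position 4: 'a' from first, 'h' from second => "ah"
Result: cibgefegah

cibgefegah
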